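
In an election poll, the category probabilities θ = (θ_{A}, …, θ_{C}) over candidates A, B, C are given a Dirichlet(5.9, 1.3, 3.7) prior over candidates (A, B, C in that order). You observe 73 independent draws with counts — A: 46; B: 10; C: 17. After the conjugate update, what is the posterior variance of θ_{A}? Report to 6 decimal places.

0.002779

The Dirichlet prior is conjugate to the Multinomial likelihood: each posterior αⱼ = prior αⱼ + observed count nⱼ.
Posterior concentration: (51.9, 11.3, 20.7), total = 83.9.
Var[θ_j] = α_j(Σα−α_j)/((Σα)²(Σα+1)) = 51.9·32.0/(83.9²·84.9) = 0.002779.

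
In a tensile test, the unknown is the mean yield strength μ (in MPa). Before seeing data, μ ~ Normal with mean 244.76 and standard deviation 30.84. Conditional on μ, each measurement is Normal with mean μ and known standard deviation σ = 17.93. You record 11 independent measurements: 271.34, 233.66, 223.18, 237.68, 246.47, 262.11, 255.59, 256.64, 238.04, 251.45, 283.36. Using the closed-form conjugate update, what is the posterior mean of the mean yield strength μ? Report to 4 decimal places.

250.6834

For Normal data with known variance σ², a Normal(μ₀, σ₀²) prior on μ is conjugate. Posterior precision = 1/σ₀² + n/σ²; posterior mean is the precision-weighted average of μ₀ and x̄.
Σxᵢ = 271.34 + 233.66 + 223.18 + 237.68 + 246.47 + 262.11 + 255.59 + 256.64 + 238.04 + 251.45 + 283.36 = 2759.52, so n·x̄ = 2759.52.
σ₀² = 30.84² = 951.1056, σ² = 17.93² = 321.4849; σ² + n·σ₀² = 321.4849 + 11·951.1056 = 10783.6465.
Posterior mean = (μ₀/σ₀² + n·x̄/σ²)/(1/σ₀² + n/σ²) = (σ²·μ₀ + σ₀²·n·x̄)/(σ² + n·σ₀²) = (321.4849·244.76 + 951.1056·2759.52)/10783.6465 = 2703281.569436/10783.6465 = 250.6834.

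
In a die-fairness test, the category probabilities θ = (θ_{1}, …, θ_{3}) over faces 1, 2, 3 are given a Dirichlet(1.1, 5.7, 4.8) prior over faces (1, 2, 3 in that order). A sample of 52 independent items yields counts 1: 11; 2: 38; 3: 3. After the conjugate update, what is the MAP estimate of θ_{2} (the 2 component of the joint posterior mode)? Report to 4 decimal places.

The Dirichlet prior is conjugate to the Multinomial likelihood: each posterior αⱼ = prior αⱼ + observed count nⱼ.
Posterior concentration: (12.1, 43.7, 7.8), total = 63.6.
Joint mode component: (α_{2}−1)/(Σα−K) = 42.7/60.6 = 0.7046.

0.7046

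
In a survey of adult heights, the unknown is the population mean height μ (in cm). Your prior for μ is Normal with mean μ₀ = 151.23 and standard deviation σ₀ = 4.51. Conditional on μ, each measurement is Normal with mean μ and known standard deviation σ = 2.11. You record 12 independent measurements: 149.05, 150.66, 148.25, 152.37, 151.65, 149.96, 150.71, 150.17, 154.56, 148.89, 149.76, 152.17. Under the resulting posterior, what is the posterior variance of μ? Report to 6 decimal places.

0.364362

For Normal data with known variance σ², a Normal(μ₀, σ₀²) prior on μ is conjugate. Posterior precision = 1/σ₀² + n/σ²; posterior mean is the precision-weighted average of μ₀ and x̄.
σ₀² = 4.51² = 20.3401, σ² = 2.11² = 4.4521; σ² + n·σ₀² = 4.4521 + 12·20.3401 = 248.5333.
Posterior precision = 1/σ₀² + n/σ² = 1/20.3401 + 12/4.4521 = (σ² + n·σ₀²)/(σ₀²σ²) = 248.5333/(20.3401·4.4521); posterior variance σₙ² = σ₀²σ²/(σ² + n·σ₀²) = 20.3401·4.4521/248.5333 = 0.364362.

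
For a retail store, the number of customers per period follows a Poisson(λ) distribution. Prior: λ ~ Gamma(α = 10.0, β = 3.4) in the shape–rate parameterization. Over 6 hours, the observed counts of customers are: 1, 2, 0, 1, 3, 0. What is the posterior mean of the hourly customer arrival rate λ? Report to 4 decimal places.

1.8085

With a Gamma(shape α, rate β) prior, the Poisson likelihood is conjugate: the posterior is Gamma(α + ΣXᵢ, β + n).
Sum of counts S = 7 over n = 6 hours.
Posterior: Gamma(α+S, β+n) = Gamma(10.0+7, 3.4+6) = Gamma(17.0, 9.4).
Posterior mean = α/β = 17.0/9.4 = 1.8085.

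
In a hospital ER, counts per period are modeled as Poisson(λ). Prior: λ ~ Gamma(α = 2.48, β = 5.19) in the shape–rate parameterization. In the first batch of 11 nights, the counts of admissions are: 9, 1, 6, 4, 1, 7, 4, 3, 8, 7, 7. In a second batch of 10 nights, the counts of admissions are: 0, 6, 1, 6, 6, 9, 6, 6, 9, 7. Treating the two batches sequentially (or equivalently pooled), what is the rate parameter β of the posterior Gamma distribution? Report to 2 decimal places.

With a Gamma(shape α, rate β) prior, the Poisson likelihood is conjugate: the posterior is Gamma(α + ΣXᵢ, β + n).
Batch 1: sum of counts S = 57 over n = 11 nights.
After batch 1: Gamma(α+S, β+n) = Gamma(2.48+57, 5.19+11) = Gamma(59.48, 16.19).
Batch 2: sum of counts S = 56 over n = 10 nights.
After batch 2: Gamma(α+S, β+n) = Gamma(59.48+56, 16.19+10) = Gamma(115.48, 26.19).
Posterior β = 26.19.

26.19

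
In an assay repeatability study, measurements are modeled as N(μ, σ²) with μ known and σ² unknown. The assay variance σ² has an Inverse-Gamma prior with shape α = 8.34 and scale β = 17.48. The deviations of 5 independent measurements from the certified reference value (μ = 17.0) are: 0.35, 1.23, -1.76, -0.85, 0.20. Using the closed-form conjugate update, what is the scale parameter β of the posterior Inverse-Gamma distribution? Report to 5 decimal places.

With known mean μ and an Inverse-Gamma(α, β) prior on σ², the Normal likelihood is conjugate: posterior is Inv-Gamma(α + n/2, β + Σ(xᵢ−μ)²/2).
Σ(xᵢ−μ)² = (0.35)² + (1.23)² + (-1.76)² + (-0.85)² + (0.20)² = 5.4955.
Posterior: Inv-Gamma(8.34 + 5/2, 17.48 + 5.4955/2) = Inv-Gamma(10.84, 20.22775).
Posterior β = 20.22775.

20.22775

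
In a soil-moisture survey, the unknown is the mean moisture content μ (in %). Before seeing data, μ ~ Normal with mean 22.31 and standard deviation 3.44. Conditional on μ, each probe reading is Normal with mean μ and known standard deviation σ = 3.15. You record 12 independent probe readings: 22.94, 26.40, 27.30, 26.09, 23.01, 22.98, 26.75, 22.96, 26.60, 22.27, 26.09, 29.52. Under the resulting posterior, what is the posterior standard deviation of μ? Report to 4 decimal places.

0.8791

For Normal data with known variance σ², a Normal(μ₀, σ₀²) prior on μ is conjugate. Posterior precision = 1/σ₀² + n/σ²; posterior mean is the precision-weighted average of μ₀ and x̄.
σ₀² = 3.44² = 11.8336, σ² = 3.15² = 9.9225; σ² + n·σ₀² = 9.9225 + 12·11.8336 = 151.9257.
Posterior precision = 1/σ₀² + n/σ² = 1/11.8336 + 12/9.9225 = (σ² + n·σ₀²)/(σ₀²σ²) = 151.9257/(11.8336·9.9225); posterior variance σₙ² = σ₀²σ²/(σ² + n·σ₀²) = 11.8336·9.9225/151.9257 = 0.772871.
Posterior SD = √σₙ² = √(11.8336·9.9225/151.9257) = 0.8791.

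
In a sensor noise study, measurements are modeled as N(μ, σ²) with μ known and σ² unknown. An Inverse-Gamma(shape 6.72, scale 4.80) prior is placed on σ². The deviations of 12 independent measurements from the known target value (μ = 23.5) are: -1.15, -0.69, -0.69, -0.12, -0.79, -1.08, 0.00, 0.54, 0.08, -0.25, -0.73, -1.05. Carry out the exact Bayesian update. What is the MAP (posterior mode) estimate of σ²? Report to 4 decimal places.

0.5713

With known mean μ and an Inverse-Gamma(α, β) prior on σ², the Normal likelihood is conjugate: posterior is Inv-Gamma(α + n/2, β + Σ(xᵢ−μ)²/2).
Σ(xᵢ−μ)² = (-1.15)² + (-0.69)² + (-0.69)² + (-0.12)² + (-0.79)² + (-1.08)² + (0.00)² + (0.54)² + (0.08)² + (-0.25)² + (-0.73)² + (-1.05)² = 6.0755.
Posterior: Inv-Gamma(6.72 + 12/2, 4.80 + 6.0755/2) = Inv-Gamma(12.72, 7.83775).
Mode = β/(α+1) = 7.83775/13.72 = 0.5713.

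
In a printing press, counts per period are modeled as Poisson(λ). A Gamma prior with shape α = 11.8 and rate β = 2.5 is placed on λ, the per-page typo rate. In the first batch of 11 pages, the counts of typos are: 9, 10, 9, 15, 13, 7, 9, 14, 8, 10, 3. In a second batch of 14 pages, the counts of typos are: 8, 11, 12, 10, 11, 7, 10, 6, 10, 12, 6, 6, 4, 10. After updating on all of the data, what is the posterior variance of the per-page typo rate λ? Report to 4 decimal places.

With a Gamma(shape α, rate β) prior, the Poisson likelihood is conjugate: the posterior is Gamma(α + ΣXᵢ, β + n).
Batch 1: sum of counts S = 107 over n = 11 pages.
After batch 1: Gamma(α+S, β+n) = Gamma(11.8+107, 2.5+11) = Gamma(118.8, 13.5).
Batch 2: sum of counts S = 123 over n = 14 pages.
After batch 2: Gamma(α+S, β+n) = Gamma(118.8+123, 13.5+14) = Gamma(241.8, 27.5).
Var = α/β² = 241.8/27.5² = 0.3197.

0.3197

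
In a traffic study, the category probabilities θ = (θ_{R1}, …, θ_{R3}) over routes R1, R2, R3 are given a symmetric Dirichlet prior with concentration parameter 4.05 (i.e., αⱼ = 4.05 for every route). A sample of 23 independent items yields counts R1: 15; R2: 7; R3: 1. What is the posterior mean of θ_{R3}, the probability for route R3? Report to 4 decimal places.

The Dirichlet prior is conjugate to the Multinomial likelihood: each posterior αⱼ = prior αⱼ + observed count nⱼ.
Posterior concentration: (19.05, 11.05, 5.05), total = 35.15.
E[θ_{R3}|data] = α_{R3}/Σα = 5.05/35.15 = 0.1437.

0.1437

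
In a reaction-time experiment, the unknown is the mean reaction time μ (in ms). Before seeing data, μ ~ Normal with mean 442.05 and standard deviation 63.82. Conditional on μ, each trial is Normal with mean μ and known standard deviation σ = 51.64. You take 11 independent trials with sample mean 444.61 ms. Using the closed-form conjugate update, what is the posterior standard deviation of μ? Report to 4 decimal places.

For Normal data with known variance σ², a Normal(μ₀, σ₀²) prior on μ is conjugate. Posterior precision = 1/σ₀² + n/σ²; posterior mean is the precision-weighted average of μ₀ and x̄.
σ₀² = 63.82² = 4072.9924, σ² = 51.64² = 2666.6896; σ² + n·σ₀² = 2666.6896 + 11·4072.9924 = 47469.606.
Posterior precision = 1/σ₀² + n/σ² = 1/4072.9924 + 11/2666.6896 = (σ² + n·σ₀²)/(σ₀²σ²) = 47469.606/(4072.9924·2666.6896); posterior variance σₙ² = σ₀²σ²/(σ² + n·σ₀²) = 4072.9924·2666.6896/47469.606 = 228.807597.
Posterior SD = √σₙ² = √(4072.9924·2666.6896/47469.606) = 15.1264.

15.1264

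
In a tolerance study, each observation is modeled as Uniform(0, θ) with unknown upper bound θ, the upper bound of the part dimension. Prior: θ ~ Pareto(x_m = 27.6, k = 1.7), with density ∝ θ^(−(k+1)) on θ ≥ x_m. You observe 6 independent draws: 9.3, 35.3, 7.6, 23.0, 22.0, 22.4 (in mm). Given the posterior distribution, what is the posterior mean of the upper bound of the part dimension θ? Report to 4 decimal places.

A Pareto(scale x_m, shape k) prior on the upper bound θ of Uniform(0, θ) is conjugate: posterior is Pareto(max(x_m, max xᵢ), k + n).
Sample maximum = 35.3; prior scale x_m = 27.6 → posterior scale = max = 35.3.
Posterior shape = 1.7 + 6 = 7.7.
E[θ|data] = k·x_m/(k−1) = 7.7·35.3/6.7 = 40.5687.

40.5687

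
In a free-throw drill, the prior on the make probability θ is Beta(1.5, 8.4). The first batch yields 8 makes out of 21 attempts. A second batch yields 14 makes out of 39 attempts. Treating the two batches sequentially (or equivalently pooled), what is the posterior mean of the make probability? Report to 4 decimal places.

The Beta prior is conjugate to a Binomial/Bernoulli likelihood; the update adds successes to α and failures to β.
After batch 1: Beta(1.5+8, 8.4+13) = Beta(9.5, 21.4).
After batch 2: Beta(9.5+14, 21.4+25) = Beta(23.5, 46.4).
Posterior mean = α/(α+β) = 23.5/69.9 = 0.3362.

0.3362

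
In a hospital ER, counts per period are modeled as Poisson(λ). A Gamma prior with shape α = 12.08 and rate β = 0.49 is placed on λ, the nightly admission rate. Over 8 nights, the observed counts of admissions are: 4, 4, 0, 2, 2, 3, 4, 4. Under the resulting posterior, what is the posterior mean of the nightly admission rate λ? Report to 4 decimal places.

4.1319

With a Gamma(shape α, rate β) prior, the Poisson likelihood is conjugate: the posterior is Gamma(α + ΣXᵢ, β + n).
Sum of counts S = 23 over n = 8 nights.
Posterior: Gamma(α+S, β+n) = Gamma(12.08+23, 0.49+8) = Gamma(35.08, 8.49).
Posterior mean = α/β = 35.08/8.49 = 4.1319.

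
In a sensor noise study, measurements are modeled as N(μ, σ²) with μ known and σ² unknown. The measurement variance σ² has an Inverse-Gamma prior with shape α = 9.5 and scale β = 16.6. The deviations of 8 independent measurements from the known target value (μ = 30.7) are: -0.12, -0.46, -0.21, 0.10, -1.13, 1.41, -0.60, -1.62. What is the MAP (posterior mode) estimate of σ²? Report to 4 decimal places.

With known mean μ and an Inverse-Gamma(α, β) prior on σ², the Normal likelihood is conjugate: posterior is Inv-Gamma(α + n/2, β + Σ(xᵢ−μ)²/2).
Σ(xᵢ−μ)² = (-0.12)² + (-0.46)² + (-0.21)² + (0.10)² + (-1.13)² + (1.41)² + (-0.60)² + (-1.62)² = 6.5295.
Posterior: Inv-Gamma(9.5 + 8/2, 16.6 + 6.5295/2) = Inv-Gamma(13.50, 19.86475).
Mode = β/(α+1) = 19.86475/14.50 = 1.3700.

1.3700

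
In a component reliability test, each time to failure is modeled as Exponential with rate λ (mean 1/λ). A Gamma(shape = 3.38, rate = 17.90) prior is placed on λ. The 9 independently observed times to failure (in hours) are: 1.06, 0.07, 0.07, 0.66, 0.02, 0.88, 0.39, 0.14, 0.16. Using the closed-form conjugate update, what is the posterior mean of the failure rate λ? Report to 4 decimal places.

With a Gamma(shape α, rate β) prior on the exponential rate λ, the posterior after n observations with total T = Σxᵢ is Gamma(α+n, β+T).
Sum of observations T = 3.45 hours; n = 9.
Posterior: Gamma(3.38+9, 17.90+3.45) = Gamma(12.38, 21.35).
Posterior mean of λ = α/β = 12.38/21.35 = 0.5799.

0.5799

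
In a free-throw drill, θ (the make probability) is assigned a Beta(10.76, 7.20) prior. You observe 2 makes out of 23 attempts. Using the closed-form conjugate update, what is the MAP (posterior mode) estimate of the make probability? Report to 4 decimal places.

0.3018

The Beta prior is conjugate to a Binomial/Bernoulli likelihood; the update adds successes to α and failures to β.
Posterior: Beta(α+k, β+n−k) = Beta(10.76+2, 7.20+21) = Beta(12.76, 28.20).
Mode of Beta(a,b) for a,b>1 is (a−1)/(a+b−2) = 11.76/38.96 = 0.3018.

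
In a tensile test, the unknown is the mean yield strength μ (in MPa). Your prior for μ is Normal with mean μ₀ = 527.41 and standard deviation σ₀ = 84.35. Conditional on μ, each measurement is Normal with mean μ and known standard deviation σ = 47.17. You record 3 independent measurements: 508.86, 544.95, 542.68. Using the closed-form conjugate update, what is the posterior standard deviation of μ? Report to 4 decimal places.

25.9163

For Normal data with known variance σ², a Normal(μ₀, σ₀²) prior on μ is conjugate. Posterior precision = 1/σ₀² + n/σ²; posterior mean is the precision-weighted average of μ₀ and x̄.
σ₀² = 84.35² = 7114.9225, σ² = 47.17² = 2225.0089; σ² + n·σ₀² = 2225.0089 + 3·7114.9225 = 23569.7764.
Posterior precision = 1/σ₀² + n/σ² = 1/7114.9225 + 3/2225.0089 = (σ² + n·σ₀²)/(σ₀²σ²) = 23569.7764/(7114.9225·2225.0089); posterior variance σₙ² = σ₀²σ²/(σ² + n·σ₀²) = 7114.9225·2225.0089/23569.7764 = 671.655327.
Posterior SD = √σₙ² = √(7114.9225·2225.0089/23569.7764) = 25.9163.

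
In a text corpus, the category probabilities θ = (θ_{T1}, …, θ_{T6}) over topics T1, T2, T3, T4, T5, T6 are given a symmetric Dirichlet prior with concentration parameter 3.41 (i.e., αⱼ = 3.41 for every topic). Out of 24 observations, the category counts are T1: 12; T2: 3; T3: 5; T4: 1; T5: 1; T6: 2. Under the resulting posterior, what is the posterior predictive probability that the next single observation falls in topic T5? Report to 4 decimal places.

The Dirichlet prior is conjugate to the Multinomial likelihood: each posterior αⱼ = prior αⱼ + observed count nⱼ.
Posterior concentration: (15.41, 6.41, 8.41, 4.41, 4.41, 5.41), total = 44.46.
P(next = T5 | data) = α_{T5}/Σα = 0.0992.

0.0992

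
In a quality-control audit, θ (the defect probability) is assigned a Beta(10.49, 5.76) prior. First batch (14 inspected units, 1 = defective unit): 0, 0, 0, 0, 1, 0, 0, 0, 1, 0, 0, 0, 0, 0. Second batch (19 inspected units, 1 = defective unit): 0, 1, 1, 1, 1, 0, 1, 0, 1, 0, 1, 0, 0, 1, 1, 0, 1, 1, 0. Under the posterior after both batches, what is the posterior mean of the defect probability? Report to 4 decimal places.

The Beta prior is conjugate to a Binomial/Bernoulli likelihood; the update adds successes to α and failures to β.
After batch 1: Beta(10.49+2, 5.76+12) = Beta(12.49, 17.76).
After batch 2: Beta(12.49+11, 17.76+8) = Beta(23.49, 25.76).
Posterior mean = α/(α+β) = 23.49/49.25 = 0.4770.

0.4770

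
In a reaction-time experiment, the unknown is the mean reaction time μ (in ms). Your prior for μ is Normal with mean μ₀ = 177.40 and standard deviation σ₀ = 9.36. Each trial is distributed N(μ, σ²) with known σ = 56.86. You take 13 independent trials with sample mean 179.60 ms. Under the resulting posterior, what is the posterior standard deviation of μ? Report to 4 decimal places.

8.0490

For Normal data with known variance σ², a Normal(μ₀, σ₀²) prior on μ is conjugate. Posterior precision = 1/σ₀² + n/σ²; posterior mean is the precision-weighted average of μ₀ and x̄.
σ₀² = 9.36² = 87.6096, σ² = 56.86² = 3233.0596; σ² + n·σ₀² = 3233.0596 + 13·87.6096 = 4371.9844.
Posterior precision = 1/σ₀² + n/σ² = 1/87.6096 + 13/3233.0596 = (σ² + n·σ₀²)/(σ₀²σ²) = 4371.9844/(87.6096·3233.0596); posterior variance σₙ² = σ₀²σ²/(σ² + n·σ₀²) = 87.6096·3233.0596/4371.9844 = 64.786841.
Posterior SD = √σₙ² = √(87.6096·3233.0596/4371.9844) = 8.0490.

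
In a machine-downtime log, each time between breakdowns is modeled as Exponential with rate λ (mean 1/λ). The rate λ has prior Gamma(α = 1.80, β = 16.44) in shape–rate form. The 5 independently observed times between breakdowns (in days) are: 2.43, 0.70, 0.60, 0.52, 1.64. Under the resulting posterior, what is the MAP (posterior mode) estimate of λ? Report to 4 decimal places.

With a Gamma(shape α, rate β) prior on the exponential rate λ, the posterior after n observations with total T = Σxᵢ is Gamma(α+n, β+T).
Sum of observations T = 5.89 days; n = 5.
Posterior: Gamma(1.80+5, 16.44+5.89) = Gamma(6.80, 22.33).
Mode = (α−1)/β = 0.2597.

0.2597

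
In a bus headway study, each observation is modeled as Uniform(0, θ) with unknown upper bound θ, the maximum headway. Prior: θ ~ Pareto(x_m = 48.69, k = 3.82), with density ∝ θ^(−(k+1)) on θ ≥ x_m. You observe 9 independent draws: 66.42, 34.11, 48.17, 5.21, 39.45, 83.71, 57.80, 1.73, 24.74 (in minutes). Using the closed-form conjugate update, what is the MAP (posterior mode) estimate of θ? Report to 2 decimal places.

A Pareto(scale x_m, shape k) prior on the upper bound θ of Uniform(0, θ) is conjugate: posterior is Pareto(max(x_m, max xᵢ), k + n).
Sample maximum = 83.71; prior scale x_m = 48.69 → posterior scale = max = 83.71.
Posterior shape = 3.82 + 9 = 12.82.
The Pareto density is decreasing on [x_m, ∞), so the mode is x_m = 83.71.

83.71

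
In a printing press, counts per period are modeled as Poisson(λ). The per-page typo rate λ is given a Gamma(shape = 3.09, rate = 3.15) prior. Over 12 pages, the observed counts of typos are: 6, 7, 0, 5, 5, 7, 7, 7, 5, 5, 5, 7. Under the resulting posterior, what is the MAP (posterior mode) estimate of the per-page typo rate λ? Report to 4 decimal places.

4.4944

With a Gamma(shape α, rate β) prior, the Poisson likelihood is conjugate: the posterior is Gamma(α + ΣXᵢ, β + n).
Sum of counts S = 66 over n = 12 pages.
Posterior: Gamma(α+S, β+n) = Gamma(3.09+66, 3.15+12) = Gamma(69.09, 15.15).
Mode of Gamma(α,β) for α≥1 is (α−1)/β = 68.09/15.15 = 4.4944.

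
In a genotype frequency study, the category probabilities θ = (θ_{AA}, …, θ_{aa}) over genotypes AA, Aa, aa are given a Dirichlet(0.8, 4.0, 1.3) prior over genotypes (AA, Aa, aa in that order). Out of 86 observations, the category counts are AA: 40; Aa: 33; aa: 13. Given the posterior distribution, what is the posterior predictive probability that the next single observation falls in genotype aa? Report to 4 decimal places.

0.1553

The Dirichlet prior is conjugate to the Multinomial likelihood: each posterior αⱼ = prior αⱼ + observed count nⱼ.
Posterior concentration: (40.8, 37.0, 14.3), total = 92.1.
P(next = aa | data) = α_{aa}/Σα = 0.1553.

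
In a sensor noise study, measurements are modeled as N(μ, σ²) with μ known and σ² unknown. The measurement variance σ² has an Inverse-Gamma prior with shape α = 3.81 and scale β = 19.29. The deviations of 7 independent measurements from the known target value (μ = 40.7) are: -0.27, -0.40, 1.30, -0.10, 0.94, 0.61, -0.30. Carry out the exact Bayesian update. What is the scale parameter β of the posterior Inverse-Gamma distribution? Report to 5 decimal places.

20.92930

With known mean μ and an Inverse-Gamma(α, β) prior on σ², the Normal likelihood is conjugate: posterior is Inv-Gamma(α + n/2, β + Σ(xᵢ−μ)²/2).
Σ(xᵢ−μ)² = (-0.27)² + (-0.40)² + (1.30)² + (-0.10)² + (0.94)² + (0.61)² + (-0.30)² = 3.2786.
Posterior: Inv-Gamma(3.81 + 7/2, 19.29 + 3.2786/2) = Inv-Gamma(7.31, 20.92930).
Posterior β = 20.92930.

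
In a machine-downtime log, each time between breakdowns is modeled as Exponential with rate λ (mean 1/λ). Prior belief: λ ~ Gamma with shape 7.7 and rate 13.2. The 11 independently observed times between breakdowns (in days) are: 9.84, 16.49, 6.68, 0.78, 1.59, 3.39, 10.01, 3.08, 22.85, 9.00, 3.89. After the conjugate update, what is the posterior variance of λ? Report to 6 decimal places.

With a Gamma(shape α, rate β) prior on the exponential rate λ, the posterior after n observations with total T = Σxᵢ is Gamma(α+n, β+T).
Sum of observations T = 87.60 days; n = 11.
Posterior: Gamma(7.7+11, 13.2+87.60) = Gamma(18.7, 100.80).
Var = α/β² = 0.001840.

0.001840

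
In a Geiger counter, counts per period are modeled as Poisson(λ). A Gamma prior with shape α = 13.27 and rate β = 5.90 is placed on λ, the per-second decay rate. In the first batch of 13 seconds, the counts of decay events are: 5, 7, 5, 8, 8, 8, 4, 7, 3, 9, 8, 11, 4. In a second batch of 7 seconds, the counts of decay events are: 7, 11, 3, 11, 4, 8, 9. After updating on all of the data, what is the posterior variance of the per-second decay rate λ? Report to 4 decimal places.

0.2285

With a Gamma(shape α, rate β) prior, the Poisson likelihood is conjugate: the posterior is Gamma(α + ΣXᵢ, β + n).
Batch 1: sum of counts S = 87 over n = 13 seconds.
After batch 1: Gamma(α+S, β+n) = Gamma(13.27+87, 5.90+13) = Gamma(100.27, 18.90).
Batch 2: sum of counts S = 53 over n = 7 seconds.
After batch 2: Gamma(α+S, β+n) = Gamma(100.27+53, 18.90+7) = Gamma(153.27, 25.90).
Var = α/β² = 153.27/25.90² = 0.2285.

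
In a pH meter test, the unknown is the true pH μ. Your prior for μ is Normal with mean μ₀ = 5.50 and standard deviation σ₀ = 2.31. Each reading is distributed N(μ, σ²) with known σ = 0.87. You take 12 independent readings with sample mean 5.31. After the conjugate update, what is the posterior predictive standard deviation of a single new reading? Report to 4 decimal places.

0.9051

For Normal data with known variance σ², a Normal(μ₀, σ₀²) prior on μ is conjugate. Posterior precision = 1/σ₀² + n/σ²; posterior mean is the precision-weighted average of μ₀ and x̄.
σ₀² = 2.31² = 5.3361, σ² = 0.87² = 0.7569; σ² + n·σ₀² = 0.7569 + 12·5.3361 = 64.7901.
Posterior precision = 1/σ₀² + n/σ² = 1/5.3361 + 12/0.7569 = (σ² + n·σ₀²)/(σ₀²σ²) = 64.7901/(5.3361·0.7569); posterior variance σₙ² = σ₀²σ²/(σ² + n·σ₀²) = 5.3361·0.7569/64.7901 = 0.062338.
Predictive variance for one new observation = σₙ² + σ² = 5.3361·0.7569/64.7901 + 0.7569 = σ²·(σ₀² + 64.7901)/64.7901 = 0.7569·70.1262/64.7901 = 0.819238; SD = √(0.7569·70.1262/64.7901) = 0.9051.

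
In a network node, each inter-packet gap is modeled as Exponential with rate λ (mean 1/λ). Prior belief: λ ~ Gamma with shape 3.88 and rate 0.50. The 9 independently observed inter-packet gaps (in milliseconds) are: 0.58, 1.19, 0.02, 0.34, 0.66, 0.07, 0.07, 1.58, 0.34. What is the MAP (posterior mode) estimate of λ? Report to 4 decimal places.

With a Gamma(shape α, rate β) prior on the exponential rate λ, the posterior after n observations with total T = Σxᵢ is Gamma(α+n, β+T).
Sum of observations T = 4.85 milliseconds; n = 9.
Posterior: Gamma(3.88+9, 0.50+4.85) = Gamma(12.88, 5.35).
Mode = (α−1)/β = 2.2206.

2.2206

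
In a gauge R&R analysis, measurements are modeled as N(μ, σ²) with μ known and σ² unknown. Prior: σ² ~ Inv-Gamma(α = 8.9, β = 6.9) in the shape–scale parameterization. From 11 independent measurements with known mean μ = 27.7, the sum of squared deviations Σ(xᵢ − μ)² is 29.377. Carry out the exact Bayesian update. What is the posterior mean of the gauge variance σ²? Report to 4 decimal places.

1.6111

With known mean μ and an Inverse-Gamma(α, β) prior on σ², the Normal likelihood is conjugate: posterior is Inv-Gamma(α + n/2, β + Σ(xᵢ−μ)²/2).
Posterior: Inv-Gamma(8.9 + 11/2, 6.9 + 29.377/2) = Inv-Gamma(14.40, 21.5885).
E[σ²|data] = β/(α−1) = 21.5885/13.40 = 1.6111.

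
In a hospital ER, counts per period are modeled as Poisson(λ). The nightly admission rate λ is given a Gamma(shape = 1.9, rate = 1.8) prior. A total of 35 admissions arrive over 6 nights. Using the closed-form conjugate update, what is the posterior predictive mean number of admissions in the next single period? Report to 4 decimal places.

4.7308

With a Gamma(shape α, rate β) prior, the Poisson likelihood is conjugate: the posterior is Gamma(α + ΣXᵢ, β + n).
Posterior: Gamma(α+S, β+n) = Gamma(1.9+35, 1.8+6) = Gamma(36.9, 7.8).
The predictive distribution for one future period is NegBinom with mean α/β = 4.7308.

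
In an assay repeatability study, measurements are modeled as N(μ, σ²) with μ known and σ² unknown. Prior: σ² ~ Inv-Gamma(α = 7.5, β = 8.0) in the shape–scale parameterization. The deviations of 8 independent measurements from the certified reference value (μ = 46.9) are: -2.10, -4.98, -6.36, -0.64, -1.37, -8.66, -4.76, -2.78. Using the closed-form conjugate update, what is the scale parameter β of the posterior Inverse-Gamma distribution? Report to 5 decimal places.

96.66405

With known mean μ and an Inverse-Gamma(α, β) prior on σ², the Normal likelihood is conjugate: posterior is Inv-Gamma(α + n/2, β + Σ(xᵢ−μ)²/2).
Σ(xᵢ−μ)² = (-2.10)² + (-4.98)² + (-6.36)² + (-0.64)² + (-1.37)² + (-8.66)² + (-4.76)² + (-2.78)² = 177.3281.
Posterior: Inv-Gamma(7.5 + 8/2, 8.0 + 177.3281/2) = Inv-Gamma(11.50, 96.66405).
Posterior β = 96.66405.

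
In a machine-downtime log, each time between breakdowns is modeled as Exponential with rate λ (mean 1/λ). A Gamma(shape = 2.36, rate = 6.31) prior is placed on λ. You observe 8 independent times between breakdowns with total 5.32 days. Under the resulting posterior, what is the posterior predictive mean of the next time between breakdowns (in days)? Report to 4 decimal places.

1.2425

With a Gamma(shape α, rate β) prior on the exponential rate λ, the posterior after n observations with total T = Σxᵢ is Gamma(α+n, β+T).
Posterior: Gamma(2.36+8, 6.31+5.32) = Gamma(10.36, 11.63).
The predictive distribution for the next observation is Lomax; its mean is β/(α−1) = 11.63/9.36 = 1.2425.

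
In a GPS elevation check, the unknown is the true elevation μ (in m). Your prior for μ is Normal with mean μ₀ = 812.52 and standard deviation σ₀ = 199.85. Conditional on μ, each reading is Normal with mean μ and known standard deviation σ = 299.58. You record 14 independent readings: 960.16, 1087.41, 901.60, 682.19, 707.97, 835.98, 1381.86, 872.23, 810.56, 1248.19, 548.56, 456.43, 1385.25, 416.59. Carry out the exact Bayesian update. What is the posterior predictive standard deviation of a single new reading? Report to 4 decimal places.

For Normal data with known variance σ², a Normal(μ₀, σ₀²) prior on μ is conjugate. Posterior precision = 1/σ₀² + n/σ²; posterior mean is the precision-weighted average of μ₀ and x̄.
σ₀² = 199.85² = 39940.0225, σ² = 299.58² = 89748.1764; σ² + n·σ₀² = 89748.1764 + 14·39940.0225 = 648908.4914.
Posterior precision = 1/σ₀² + n/σ² = 1/39940.0225 + 14/89748.1764 = (σ² + n·σ₀²)/(σ₀²σ²) = 648908.4914/(39940.0225·89748.1764); posterior variance σₙ² = σ₀²σ²/(σ² + n·σ₀²) = 39940.0225·89748.1764/648908.4914 = 5523.959437.
Predictive variance for one new observation = σₙ² + σ² = 39940.0225·89748.1764/648908.4914 + 89748.1764 = σ²·(σ₀² + 648908.4914)/648908.4914 = 89748.1764·688848.5139/648908.4914 = 95272.135837; SD = √(89748.1764·688848.5139/648908.4914) = 308.6618.

308.6618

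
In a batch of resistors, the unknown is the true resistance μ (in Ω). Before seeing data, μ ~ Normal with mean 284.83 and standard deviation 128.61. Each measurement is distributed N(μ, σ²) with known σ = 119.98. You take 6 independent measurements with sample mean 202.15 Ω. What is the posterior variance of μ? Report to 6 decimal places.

For Normal data with known variance σ², a Normal(μ₀, σ₀²) prior on μ is conjugate. Posterior precision = 1/σ₀² + n/σ²; posterior mean is the precision-weighted average of μ₀ and x̄.
σ₀² = 128.61² = 16540.5321, σ² = 119.98² = 14395.2004; σ² + n·σ₀² = 14395.2004 + 6·16540.5321 = 113638.393.
Posterior precision = 1/σ₀² + n/σ² = 1/16540.5321 + 6/14395.2004 = (σ² + n·σ₀²)/(σ₀²σ²) = 113638.393/(16540.5321·14395.2004); posterior variance σₙ² = σ₀²σ²/(σ² + n·σ₀²) = 16540.5321·14395.2004/113638.393 = 2095.280196.

2095.280196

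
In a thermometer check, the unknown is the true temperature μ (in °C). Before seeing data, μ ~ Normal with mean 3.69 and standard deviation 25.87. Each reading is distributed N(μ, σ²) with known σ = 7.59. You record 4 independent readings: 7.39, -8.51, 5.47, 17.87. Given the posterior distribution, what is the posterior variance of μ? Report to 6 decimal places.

14.098631

For Normal data with known variance σ², a Normal(μ₀, σ₀²) prior on μ is conjugate. Posterior precision = 1/σ₀² + n/σ²; posterior mean is the precision-weighted average of μ₀ and x̄.
σ₀² = 25.87² = 669.2569, σ² = 7.59² = 57.6081; σ² + n·σ₀² = 57.6081 + 4·669.2569 = 2734.6357.
Posterior precision = 1/σ₀² + n/σ² = 1/669.2569 + 4/57.6081 = (σ² + n·σ₀²)/(σ₀²σ²) = 2734.6357/(669.2569·57.6081); posterior variance σₙ² = σ₀²σ²/(σ² + n·σ₀²) = 669.2569·57.6081/2734.6357 = 14.098631.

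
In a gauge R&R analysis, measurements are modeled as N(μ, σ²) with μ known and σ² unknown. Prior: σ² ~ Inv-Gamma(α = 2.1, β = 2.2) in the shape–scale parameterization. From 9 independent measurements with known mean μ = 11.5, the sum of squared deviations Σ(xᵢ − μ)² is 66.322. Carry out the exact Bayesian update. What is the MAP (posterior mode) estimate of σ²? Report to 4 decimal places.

4.6528

With known mean μ and an Inverse-Gamma(α, β) prior on σ², the Normal likelihood is conjugate: posterior is Inv-Gamma(α + n/2, β + Σ(xᵢ−μ)²/2).
Posterior: Inv-Gamma(2.1 + 9/2, 2.2 + 66.322/2) = Inv-Gamma(6.60, 35.3610).
Mode = β/(α+1) = 35.3610/7.60 = 4.6528.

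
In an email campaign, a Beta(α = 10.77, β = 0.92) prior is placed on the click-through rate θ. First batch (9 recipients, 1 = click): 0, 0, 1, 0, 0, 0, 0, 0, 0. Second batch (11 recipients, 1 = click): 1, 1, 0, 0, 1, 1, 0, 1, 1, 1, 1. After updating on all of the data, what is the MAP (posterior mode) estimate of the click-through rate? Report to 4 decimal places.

The Beta prior is conjugate to a Binomial/Bernoulli likelihood; the update adds successes to α and failures to β.
After batch 1: Beta(10.77+1, 0.92+8) = Beta(11.77, 8.92).
After batch 2: Beta(11.77+8, 8.92+3) = Beta(19.77, 11.92).
Mode of Beta(a,b) for a,b>1 is (a−1)/(a+b−2) = 18.77/29.69 = 0.6322.

0.6322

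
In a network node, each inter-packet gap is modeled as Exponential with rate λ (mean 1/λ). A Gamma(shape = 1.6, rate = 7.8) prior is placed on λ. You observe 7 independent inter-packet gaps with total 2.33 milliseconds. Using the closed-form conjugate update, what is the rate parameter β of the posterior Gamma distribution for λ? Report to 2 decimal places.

With a Gamma(shape α, rate β) prior on the exponential rate λ, the posterior after n observations with total T = Σxᵢ is Gamma(α+n, β+T).
Posterior: Gamma(1.6+7, 7.8+2.33) = Gamma(8.6, 10.13).
Posterior β = 10.13.

10.13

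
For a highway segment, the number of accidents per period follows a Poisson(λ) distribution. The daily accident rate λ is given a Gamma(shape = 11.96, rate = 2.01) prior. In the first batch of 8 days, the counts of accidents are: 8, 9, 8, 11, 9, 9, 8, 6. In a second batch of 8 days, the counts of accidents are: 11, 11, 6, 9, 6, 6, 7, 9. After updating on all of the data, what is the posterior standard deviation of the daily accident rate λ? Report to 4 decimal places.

With a Gamma(shape α, rate β) prior, the Poisson likelihood is conjugate: the posterior is Gamma(α + ΣXᵢ, β + n).
Batch 1: sum of counts S = 68 over n = 8 days.
After batch 1: Gamma(α+S, β+n) = Gamma(11.96+68, 2.01+8) = Gamma(79.96, 10.01).
Batch 2: sum of counts S = 65 over n = 8 days.
After batch 2: Gamma(α+S, β+n) = Gamma(79.96+65, 10.01+8) = Gamma(144.96, 18.01).
SD = √α/β = √144.96/18.01 = 0.6685.

0.6685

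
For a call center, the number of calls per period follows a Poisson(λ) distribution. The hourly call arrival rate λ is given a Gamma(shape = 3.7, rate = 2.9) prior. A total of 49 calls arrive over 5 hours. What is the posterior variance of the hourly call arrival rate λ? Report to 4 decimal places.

With a Gamma(shape α, rate β) prior, the Poisson likelihood is conjugate: the posterior is Gamma(α + ΣXᵢ, β + n).
Posterior: Gamma(α+S, β+n) = Gamma(3.7+49, 2.9+5) = Gamma(52.7, 7.9).
Var = α/β² = 52.7/7.9² = 0.8444.

0.8444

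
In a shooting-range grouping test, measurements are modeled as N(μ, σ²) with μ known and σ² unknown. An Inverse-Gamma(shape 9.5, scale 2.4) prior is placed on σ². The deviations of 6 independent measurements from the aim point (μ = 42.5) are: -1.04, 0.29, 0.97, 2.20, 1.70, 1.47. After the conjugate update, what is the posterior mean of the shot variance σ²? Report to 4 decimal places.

0.7303

With known mean μ and an Inverse-Gamma(α, β) prior on σ², the Normal likelihood is conjugate: posterior is Inv-Gamma(α + n/2, β + Σ(xᵢ−μ)²/2).
Σ(xᵢ−μ)² = (-1.04)² + (0.29)² + (0.97)² + (2.20)² + (1.70)² + (1.47)² = 11.9975.
Posterior: Inv-Gamma(9.5 + 6/2, 2.4 + 11.9975/2) = Inv-Gamma(12.50, 8.39875).
E[σ²|data] = β/(α−1) = 8.39875/11.50 = 0.7303.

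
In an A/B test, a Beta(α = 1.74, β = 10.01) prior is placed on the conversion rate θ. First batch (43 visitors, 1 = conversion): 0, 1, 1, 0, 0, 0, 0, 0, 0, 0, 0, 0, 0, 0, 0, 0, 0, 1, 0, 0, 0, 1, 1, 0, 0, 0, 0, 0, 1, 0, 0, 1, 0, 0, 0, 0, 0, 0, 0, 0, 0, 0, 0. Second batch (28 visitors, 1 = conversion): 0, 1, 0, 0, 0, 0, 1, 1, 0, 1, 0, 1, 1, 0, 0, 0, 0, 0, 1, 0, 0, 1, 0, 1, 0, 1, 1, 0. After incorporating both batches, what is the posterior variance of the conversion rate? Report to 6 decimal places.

The Beta prior is conjugate to a Binomial/Bernoulli likelihood; the update adds successes to α and failures to β.
After batch 1: Beta(1.74+7, 10.01+36) = Beta(8.74, 46.01).
After batch 2: Beta(8.74+11, 46.01+17) = Beta(19.74, 63.01).
Var = αβ/((α+β)²(α+β+1)) = 19.74·63.01/(82.75²·83.75) = 0.002169.

0.002169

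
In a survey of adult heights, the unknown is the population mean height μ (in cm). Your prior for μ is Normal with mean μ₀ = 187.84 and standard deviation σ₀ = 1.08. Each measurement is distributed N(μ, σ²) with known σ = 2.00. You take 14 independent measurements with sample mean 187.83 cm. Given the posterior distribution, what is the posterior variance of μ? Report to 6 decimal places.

For Normal data with known variance σ², a Normal(μ₀, σ₀²) prior on μ is conjugate. Posterior precision = 1/σ₀² + n/σ²; posterior mean is the precision-weighted average of μ₀ and x̄.
σ₀² = 1.08² = 1.1664, σ² = 2.00² = 4; σ² + n·σ₀² = 4 + 14·1.1664 = 20.3296.
Posterior precision = 1/σ₀² + n/σ² = 1/1.1664 + 14/4 = (σ² + n·σ₀²)/(σ₀²σ²) = 20.3296/(1.1664·4); posterior variance σₙ² = σ₀²σ²/(σ² + n·σ₀²) = 1.1664·4/20.3296 = 0.229498.

0.229498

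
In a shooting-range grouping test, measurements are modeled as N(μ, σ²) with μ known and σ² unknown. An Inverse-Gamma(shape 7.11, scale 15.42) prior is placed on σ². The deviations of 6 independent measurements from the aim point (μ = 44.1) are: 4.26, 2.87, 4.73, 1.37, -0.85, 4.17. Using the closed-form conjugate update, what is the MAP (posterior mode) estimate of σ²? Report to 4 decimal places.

With known mean μ and an Inverse-Gamma(α, β) prior on σ², the Normal likelihood is conjugate: posterior is Inv-Gamma(α + n/2, β + Σ(xᵢ−μ)²/2).
Σ(xᵢ−μ)² = (4.26)² + (2.87)² + (4.73)² + (1.37)² + (-0.85)² + (4.17)² = 68.7457.
Posterior: Inv-Gamma(7.11 + 6/2, 15.42 + 68.7457/2) = Inv-Gamma(10.11, 49.79285).
Mode = β/(α+1) = 49.79285/11.11 = 4.4818.

4.4818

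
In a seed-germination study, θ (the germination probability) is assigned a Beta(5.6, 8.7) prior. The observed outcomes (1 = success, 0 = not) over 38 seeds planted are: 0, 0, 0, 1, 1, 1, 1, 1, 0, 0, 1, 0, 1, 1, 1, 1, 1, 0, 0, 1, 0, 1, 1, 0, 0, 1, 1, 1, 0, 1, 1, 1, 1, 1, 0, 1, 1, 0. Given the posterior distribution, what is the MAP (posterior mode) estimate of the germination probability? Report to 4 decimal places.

0.5686

The Beta prior is conjugate to a Binomial/Bernoulli likelihood; the update adds successes to α and failures to β.
Posterior: Beta(α+k, β+n−k) = Beta(5.6+24, 8.7+14) = Beta(29.6, 22.7).
Mode of Beta(a,b) for a,b>1 is (a−1)/(a+b−2) = 28.6/50.3 = 0.5686.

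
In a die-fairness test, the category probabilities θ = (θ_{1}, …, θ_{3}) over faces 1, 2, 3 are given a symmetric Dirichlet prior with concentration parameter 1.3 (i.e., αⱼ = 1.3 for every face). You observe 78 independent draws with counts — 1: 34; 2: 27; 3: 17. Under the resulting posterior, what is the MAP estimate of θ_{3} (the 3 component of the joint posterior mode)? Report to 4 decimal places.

0.2193

The Dirichlet prior is conjugate to the Multinomial likelihood: each posterior αⱼ = prior αⱼ + observed count nⱼ.
Posterior concentration: (35.3, 28.3, 18.3), total = 81.9.
Joint mode component: (α_{3}−1)/(Σα−K) = 17.3/78.9 = 0.2193.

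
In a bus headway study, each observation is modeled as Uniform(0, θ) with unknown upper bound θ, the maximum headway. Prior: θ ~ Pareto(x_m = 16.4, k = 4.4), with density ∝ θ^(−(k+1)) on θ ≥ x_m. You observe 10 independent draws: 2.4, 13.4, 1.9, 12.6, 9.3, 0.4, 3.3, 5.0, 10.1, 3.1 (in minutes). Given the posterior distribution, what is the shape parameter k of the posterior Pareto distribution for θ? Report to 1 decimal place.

14.4

A Pareto(scale x_m, shape k) prior on the upper bound θ of Uniform(0, θ) is conjugate: posterior is Pareto(max(x_m, max xᵢ), k + n).
Sample maximum = 13.4; prior scale x_m = 16.4 → posterior scale = max = 16.4.
Posterior shape = 4.4 + 10 = 14.4.
Posterior shape k = 14.4.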